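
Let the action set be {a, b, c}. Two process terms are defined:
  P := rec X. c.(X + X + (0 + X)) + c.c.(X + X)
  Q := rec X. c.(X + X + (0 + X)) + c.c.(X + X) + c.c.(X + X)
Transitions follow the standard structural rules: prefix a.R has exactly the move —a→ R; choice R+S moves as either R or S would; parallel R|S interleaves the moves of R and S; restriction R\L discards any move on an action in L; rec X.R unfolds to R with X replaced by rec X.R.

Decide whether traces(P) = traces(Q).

Reachable graph of P (4 states):
  u0 = rec X. c.(X + X + (0 + X)) + c.c.(X + X) → ··c··> u1, ··c··> u2
  u1 = (rec X. c.(X + X + (0 + X)) + c.c.(X + X)) + (rec X. c.(X + X + (0 + X)) + c.c.(X + X)) + (0 + (rec X. c.(X + X + (0 + X)) + c.c.(X + X))) → ··c··> u1, ··c··> u2
  u2 = c.((rec X. c.(X + X + (0 + X)) + c.c.(X + X)) + (rec X. c.(X + X + (0 + X)) + c.c.(X + X))) → ··c··> u3
  u3 = (rec X. c.(X + X + (0 + X)) + c.c.(X + X)) + (rec X. c.(X + X + (0 + X)) + c.c.(X + X)) → ··c··> u1, ··c··> u2
Reachable graph of Q (4 states):
  v0 = rec X. c.(X + X + (0 + X)) + c.c.(X + X) + c.c.(X + X) → ··c··> v1, ··c··> v2
  v1 = (rec X. c.(X + X + (0 + X)) + c.c.(X + X) + c.c.(X + X)) + (rec X. c.(X + X + (0 + X)) + c.c.(X + X) + c.c.(X + X)) + (0 + (rec X. c.(X + X + (0 + X)) + c.c.(X + X) + c.c.(X + X))) → ··c··> v1, ··c··> v2
  v2 = c.((rec X. c.(X + X + (0 + X)) + c.c.(X + X) + c.c.(X + X)) + (rec X. c.(X + X + (0 + X)) + c.c.(X + X) + c.c.(X + X))) → ··c··> v3
  v3 = (rec X. c.(X + X + (0 + X)) + c.c.(X + X) + c.c.(X + X)) + (rec X. c.(X + X + (0 + X)) + c.c.(X + X) + c.c.(X + X)) → ··c··> v1, ··c··> v2
Coarsest stable partition (strong bisimilarity classes):
  B0 = {u0, u1, u2, u3, v0, v1, v2, v3}
u0 ∈ B0, v0 ∈ B0 → same block
Bisimilar ⇒ trace-equivalent.

traces(P) = traces(Q)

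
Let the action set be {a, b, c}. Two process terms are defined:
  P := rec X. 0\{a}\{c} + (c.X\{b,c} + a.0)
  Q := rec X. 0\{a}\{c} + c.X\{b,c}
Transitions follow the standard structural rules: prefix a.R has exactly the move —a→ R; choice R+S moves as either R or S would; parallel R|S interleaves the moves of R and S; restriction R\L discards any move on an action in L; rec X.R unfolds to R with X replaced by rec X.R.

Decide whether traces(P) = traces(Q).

P's transition system — 4 states:
  s0 = rec X. 0\{a}\{c} + (c.X\{b,c} + a.0) has moves —a→ s1, —c→ s2
  s1 = 0 has moves (no moves)
  s2 = (rec X. 0\{a}\{c} + (c.X\{b,c} + a.0))\{b,c} has moves —a→ s3
  s3 = 0\{b,c} has moves (no moves)
Q's transition system — 2 states:
  t0 = rec X. 0\{a}\{c} + c.X\{b,c} has moves —c→ t1
  t1 = (rec X. 0\{a}\{c} + c.X\{b,c})\{b,c} has moves (no moves)
Trace ⟨a⟩ through P, begin at {s0}:
  [1] a ⇒ {s1}
  ✓ P
Trace ⟨a⟩ through Q, begin at {t0}:
  [1] a ⇒ ∅ (Q stuck)

NO — witness ⟨a⟩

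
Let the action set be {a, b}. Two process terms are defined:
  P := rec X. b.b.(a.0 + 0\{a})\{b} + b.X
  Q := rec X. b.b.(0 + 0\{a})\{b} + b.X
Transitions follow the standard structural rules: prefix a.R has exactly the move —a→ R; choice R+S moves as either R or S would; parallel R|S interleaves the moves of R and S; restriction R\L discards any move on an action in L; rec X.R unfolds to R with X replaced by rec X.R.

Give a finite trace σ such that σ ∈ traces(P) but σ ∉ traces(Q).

LTS(P): 4 reachable states
  m0 = rec X. b.b.(a.0 + 0\{a})\{b} + b.X has moves -b-> m0, -b-> m1
  m1 = b.(a.0 + 0\{a})\{b} has moves -b-> m2
  m2 = (a.0 + 0\{a})\{b} has moves -a-> m3
  m3 = 0\{b} has moves stopped
LTS(Q): 3 reachable states
  n0 = rec X. b.b.(0 + 0\{a})\{b} + b.X has moves -b-> n0, -b-> n1
  n1 = b.(0 + 0\{a})\{b} has moves -b-> n2
  n2 = (0 + 0\{a})\{b} has moves stopped
Trace ⟨bba⟩ through P, begin at {m0}:
  step 1 (b): {m0, m1}
  step 2 (b): {m0, m1, m2}
  step 3 (a): {m3}
  — P admits the full trace.
Trace ⟨bba⟩ through Q, begin at {n0}:
  step 1 (b): {n0, n1}
  step 2 (b): {n0, n1, n2}
  step 3 (a): ∅  — Q cannot continue

bba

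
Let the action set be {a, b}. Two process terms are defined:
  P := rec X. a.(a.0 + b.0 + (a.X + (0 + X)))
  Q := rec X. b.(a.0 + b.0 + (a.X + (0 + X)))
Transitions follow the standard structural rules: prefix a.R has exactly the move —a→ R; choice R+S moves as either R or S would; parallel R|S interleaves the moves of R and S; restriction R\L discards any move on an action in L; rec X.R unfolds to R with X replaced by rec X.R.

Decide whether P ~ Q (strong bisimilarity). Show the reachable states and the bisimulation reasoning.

not bisimilar

P's transition system — 3 states:
  s0 = rec X. a.(a.0 + b.0 + (a.X + (0 + X))) has moves =a=> s1
  s1 = a.0 + b.0 + (a.(rec X. a.(a.0 + b.0 + (a.X + (0 + X)))) + (0 + (rec X. a.(a.0 + b.0 + (a.X + (0 + X)))))) has moves =a=> s0, =a=> s1, =a=> s2, =b=> s2
  s2 = 0 has moves ·
Q's transition system — 3 states:
  t0 = rec X. b.(a.0 + b.0 + (a.X + (0 + X))) has moves =b=> t1
  t1 = a.0 + b.0 + (a.(rec X. b.(a.0 + b.0 + (a.X + (0 + X)))) + (0 + (rec X. b.(a.0 + b.0 + (a.X + (0 + X)))))) has moves =a=> t0, =a=> t2, =b=> t1, =b=> t2
  t2 = 0 has moves ·
Partition-refinement fixed point:
  B0 = {s0}
  B1 = {s1}
  B2 = {s2, t2}
  B3 = {t0}
  B4 = {t1}
s0 ∈ B0, t0 ∈ B3 → different blocks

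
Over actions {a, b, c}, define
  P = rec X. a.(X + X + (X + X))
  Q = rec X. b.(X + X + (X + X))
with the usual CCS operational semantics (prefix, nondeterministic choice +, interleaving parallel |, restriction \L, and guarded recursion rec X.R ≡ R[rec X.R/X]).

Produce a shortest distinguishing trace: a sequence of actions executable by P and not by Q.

LTS(P): 2 reachable states
  m0 = rec X. a.(X + X + (X + X)) | --a--▸ m1
  m1 = (rec X. a.(X + X + (X + X))) + (rec X. a.(X + X + (X + X))) + ((rec X. a.(X + X + (X + X))) + (rec X. a.(X + X + (X + X)))) | --a--▸ m1
LTS(Q): 2 reachable states
  n0 = rec X. b.(X + X + (X + X)) | --b--▸ n1
  n1 = (rec X. b.(X + X + (X + X))) + (rec X. b.(X + X + (X + X))) + ((rec X. b.(X + X + (X + X))) + (rec X. b.(X + X + (X + X)))) | --b--▸ n1
Run σ = ⟨a⟩ on P: start {m0}
  [1] a ⇒ {m1}
  P completes σ.
Run σ = ⟨a⟩ on Q: start {n0}
  [1] a ⇒ ∅  — Q cannot continue

a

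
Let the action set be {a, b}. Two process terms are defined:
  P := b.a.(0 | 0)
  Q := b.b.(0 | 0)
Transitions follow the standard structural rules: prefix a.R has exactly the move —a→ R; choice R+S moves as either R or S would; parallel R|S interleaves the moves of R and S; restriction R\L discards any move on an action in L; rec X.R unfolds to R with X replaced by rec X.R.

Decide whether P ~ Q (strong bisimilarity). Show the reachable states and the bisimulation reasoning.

P ≁ Q

Reachable graph of P (3 states):
  s0 = b.a.(0 | 0) has moves --b--▸ s1
  s1 = a.(0 | 0) has moves --a--▸ s2
  s2 = 0 | 0 has moves (no moves)
Reachable graph of Q (3 states):
  t0 = b.b.(0 | 0) has moves --b--▸ t1
  t1 = b.(0 | 0) has moves --b--▸ t2
  t2 = 0 | 0 has moves (no moves)
Partition-refinement fixed point:
  B0 = {s0}
  B1 = {s1}
  B2 = {s2, t2}
  B3 = {t0}
  B4 = {t1}
s0 ∈ B0, t0 ∈ B3 → different blocks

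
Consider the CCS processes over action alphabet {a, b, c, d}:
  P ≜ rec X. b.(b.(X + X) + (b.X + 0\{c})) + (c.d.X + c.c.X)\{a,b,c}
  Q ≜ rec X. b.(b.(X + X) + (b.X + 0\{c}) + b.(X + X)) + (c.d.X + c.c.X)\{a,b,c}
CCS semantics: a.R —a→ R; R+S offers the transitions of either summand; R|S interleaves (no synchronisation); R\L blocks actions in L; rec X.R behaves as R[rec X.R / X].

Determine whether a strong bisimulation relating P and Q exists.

LTS(P): 3 reachable states
  s0 = rec X. b.(b.(X + X) + (b.X + 0\{c})) + (c.d.X + c.c.X)\{a,b,c} has moves =b=> s1
  s1 = b.((rec X. b.(b.(X + X) + (b.X + 0\{c})) + (c.d.X + c.c.X)\{a,b,c}) + (rec X. b.(b.(X + X) + (b.X + 0\{c})) + (c.d.X + c.c.X)\{a,b,c})) + (b.(rec X. b.(b.(X + X) + (b.X + 0\{c})) + (c.d.X + c.c.X)\{a,b,c}) + 0\{c}) has moves =b=> s0, =b=> s2
  s2 = (rec X. b.(b.(X + X) + (b.X + 0\{c})) + (c.d.X + c.c.X)\{a,b,c}) + (rec X. b.(b.(X + X) + (b.X + 0\{c})) + (c.d.X + c.c.X)\{a,b,c}) has moves =b=> s1
LTS(Q): 3 reachable states
  t0 = rec X. b.(b.(X + X) + (b.X + 0\{c}) + b.(X + X)) + (c.d.X + c.c.X)\{a,b,c} has moves =b=> t1
  t1 = b.((rec X. b.(b.(X + X) + (b.X + 0\{c}) + b.(X + X)) + (c.d.X + c.c.X)\{a,b,c}) + (rec X. b.(b.(X + X) + (b.X + 0\{c}) + b.(X + X)) + (c.d.X + c.c.X)\{a,b,c})) + (b.(rec X. b.(b.(X + X) + (b.X + 0\{c}) + b.(X + X)) + (c.d.X + c.c.X)\{a,b,c}) + 0\{c}) + b.((rec X. b.(b.(X + X) + (b.X + 0\{c}) + b.(X + X)) + (c.d.X + c.c.X)\{a,b,c}) + (rec X. b.(b.(X + X) + (b.X + 0\{c}) + b.(X + X)) + (c.d.X + c.c.X)\{a,b,c})) has moves =b=> t0, =b=> t2
  t2 = (rec X. b.(b.(X + X) + (b.X + 0\{c}) + b.(X + X)) + (c.d.X + c.c.X)\{a,b,c}) + (rec X. b.(b.(X + X) + (b.X + 0\{c}) + b.(X + X)) + (c.d.X + c.c.X)\{a,b,c}) has moves =b=> t1
Coarsest stable partition (strong bisimilarity classes):
  B0 = {s0, s1, s2, t0, t1, t2}
s0 ∈ B0, t0 ∈ B0 → same block

P ~ Q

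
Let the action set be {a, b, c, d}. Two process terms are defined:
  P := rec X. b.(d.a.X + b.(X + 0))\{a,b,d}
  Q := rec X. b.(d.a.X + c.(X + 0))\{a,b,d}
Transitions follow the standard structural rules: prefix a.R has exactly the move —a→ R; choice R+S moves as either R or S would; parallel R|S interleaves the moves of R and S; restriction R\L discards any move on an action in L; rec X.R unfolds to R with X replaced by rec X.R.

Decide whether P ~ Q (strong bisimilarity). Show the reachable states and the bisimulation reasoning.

NO

Reachable graph of P (2 states):
  u0 = rec X. b.(d.a.X + b.(X + 0))\{a,b,d} → -b-> u1
  u1 = (d.a.(rec X. b.(d.a.X + b.(X + 0))\{a,b,d}) + b.((rec X. b.(d.a.X + b.(X + 0))\{a,b,d}) + 0))\{a,b,d} → deadlocked
Reachable graph of Q (3 states):
  v0 = rec X. b.(d.a.X + c.(X + 0))\{a,b,d} → -b-> v1
  v1 = (d.a.(rec X. b.(d.a.X + c.(X + 0))\{a,b,d}) + c.((rec X. b.(d.a.X + c.(X + 0))\{a,b,d}) + 0))\{a,b,d} → -c-> v2
  v2 = ((rec X. b.(d.a.X + c.(X + 0))\{a,b,d}) + 0)\{a,b,d} → deadlocked
Coarsest stable partition (strong bisimilarity classes):
  B0 = {u0}
  B1 = {u1, v2}
  B2 = {v0}
  B3 = {v1}
u0 ∈ B0, v0 ∈ B2 → different blocks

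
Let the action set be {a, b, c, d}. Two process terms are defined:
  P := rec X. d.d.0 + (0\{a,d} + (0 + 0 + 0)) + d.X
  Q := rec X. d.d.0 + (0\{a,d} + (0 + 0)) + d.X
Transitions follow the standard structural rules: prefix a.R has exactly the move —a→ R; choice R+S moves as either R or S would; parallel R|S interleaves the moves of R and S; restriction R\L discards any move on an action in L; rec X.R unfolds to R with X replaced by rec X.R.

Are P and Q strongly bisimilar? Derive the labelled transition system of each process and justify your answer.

YES

LTS(P): 3 reachable states
  p0 = rec X. d.d.0 + (0\{a,d} + (0 + 0 + 0)) + d.X | =d=> p0, =d=> p1
  p1 = d.0 | =d=> p2
  p2 = 0 | deadlocked
LTS(Q): 3 reachable states
  q0 = rec X. d.d.0 + (0\{a,d} + (0 + 0)) + d.X | =d=> q0, =d=> q1
  q1 = d.0 | =d=> q2
  q2 = 0 | deadlocked
Partition-refinement fixed point:
  B0 = {p0, q0}
  B1 = {p1, q1}
  B2 = {p2, q2}
p0 ∈ B0, q0 ∈ B0 → same block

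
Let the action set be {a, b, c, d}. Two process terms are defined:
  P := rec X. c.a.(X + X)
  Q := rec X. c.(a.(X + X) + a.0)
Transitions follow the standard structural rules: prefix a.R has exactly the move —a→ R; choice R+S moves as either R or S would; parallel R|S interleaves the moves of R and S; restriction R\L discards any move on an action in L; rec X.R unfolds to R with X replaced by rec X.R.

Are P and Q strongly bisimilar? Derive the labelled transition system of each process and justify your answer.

NO

Reachable graph of P (3 states):
  s0 = rec X. c.a.(X + X) has moves -c-> s1
  s1 = a.((rec X. c.a.(X + X)) + (rec X. c.a.(X + X))) has moves -a-> s2
  s2 = (rec X. c.a.(X + X)) + (rec X. c.a.(X + X)) has moves -c-> s1
Reachable graph of Q (4 states):
  t0 = rec X. c.(a.(X + X) + a.0) has moves -c-> t1
  t1 = a.((rec X. c.(a.(X + X) + a.0)) + (rec X. c.(a.(X + X) + a.0))) + a.0 has moves -a-> t2, -a-> t3
  t2 = (rec X. c.(a.(X + X) + a.0)) + (rec X. c.(a.(X + X) + a.0)) has moves -c-> t1
  t3 = 0 has moves deadlocked
Partition-refinement fixed point:
  B0 = {s0, s2}
  B1 = {s1}
  B2 = {t0, t2}
  B3 = {t1}
  B4 = {t3}
s0 ∈ B0, t0 ∈ B2 → different blocks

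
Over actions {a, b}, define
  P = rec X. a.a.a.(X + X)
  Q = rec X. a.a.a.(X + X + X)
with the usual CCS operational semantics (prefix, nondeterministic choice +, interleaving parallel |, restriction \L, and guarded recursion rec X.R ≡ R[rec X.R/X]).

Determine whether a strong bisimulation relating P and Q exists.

P's transition system — 4 states:
  p0 = rec X. a.a.a.(X + X) | ··a··> p1
  p1 = a.a.((rec X. a.a.a.(X + X)) + (rec X. a.a.a.(X + X))) | ··a··> p2
  p2 = a.((rec X. a.a.a.(X + X)) + (rec X. a.a.a.(X + X))) | ··a··> p3
  p3 = (rec X. a.a.a.(X + X)) + (rec X. a.a.a.(X + X)) | ··a··> p1
Q's transition system — 4 states:
  q0 = rec X. a.a.a.(X + X + X) | ··a··> q1
  q1 = a.a.((rec X. a.a.a.(X + X + X)) + (rec X. a.a.a.(X + X + X)) + (rec X. a.a.a.(X + X + X))) | ··a··> q2
  q2 = a.((rec X. a.a.a.(X + X + X)) + (rec X. a.a.a.(X + X + X)) + (rec X. a.a.a.(X + X + X))) | ··a··> q3
  q3 = (rec X. a.a.a.(X + X + X)) + (rec X. a.a.a.(X + X + X)) + (rec X. a.a.a.(X + X + X)) | ··a··> q1
Coarsest stable partition (strong bisimilarity classes):
  B0 = {p0, p1, p2, p3, q0, q1, q2, q3}
p0 ∈ B0, q0 ∈ B0 → same block

bisimilar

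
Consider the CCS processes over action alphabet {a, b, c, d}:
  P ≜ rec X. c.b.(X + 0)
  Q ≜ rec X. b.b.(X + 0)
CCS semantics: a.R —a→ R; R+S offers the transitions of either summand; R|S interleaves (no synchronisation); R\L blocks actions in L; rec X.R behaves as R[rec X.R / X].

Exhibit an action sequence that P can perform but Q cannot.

c

Reachable graph of P (3 states):
  s0 = rec X. c.b.(X + 0) has moves --c--▸ s1
  s1 = b.((rec X. c.b.(X + 0)) + 0) has moves --b--▸ s2
  s2 = (rec X. c.b.(X + 0)) + 0 has moves --c--▸ s1
Reachable graph of Q (3 states):
  t0 = rec X. b.b.(X + 0) has moves --b--▸ t1
  t1 = b.((rec X. b.b.(X + 0)) + 0) has moves --b--▸ t2
  t2 = (rec X. b.b.(X + 0)) + 0 has moves --b--▸ t1
Trace ⟨c⟩ through P, begin at {s0}:
  step 1 (c): {s1}
  — P admits the full trace.
Trace ⟨c⟩ through Q, begin at {t0}:
  step 1 (c): no successor for Q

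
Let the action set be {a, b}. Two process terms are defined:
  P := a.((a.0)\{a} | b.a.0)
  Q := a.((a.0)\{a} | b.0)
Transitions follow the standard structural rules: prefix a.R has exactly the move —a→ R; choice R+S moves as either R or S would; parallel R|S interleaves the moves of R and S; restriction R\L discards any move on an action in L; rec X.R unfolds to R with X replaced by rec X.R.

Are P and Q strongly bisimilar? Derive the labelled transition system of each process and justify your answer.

NO

Reachable graph of P (4 states):
  u0 = a.((a.0)\{a} | b.a.0) has moves =a=> u1
  u1 = (a.0)\{a} | b.a.0 has moves =b=> u2
  u2 = (a.0)\{a} | a.0 has moves =a=> u3
  u3 = (a.0)\{a} | 0 has moves (no moves)
Reachable graph of Q (3 states):
  v0 = a.((a.0)\{a} | b.0) has moves =a=> v1
  v1 = (a.0)\{a} | b.0 has moves =b=> v2
  v2 = (a.0)\{a} | 0 has moves (no moves)
Coarsest stable partition (strong bisimilarity classes):
  B0 = {u0}
  B1 = {u1}
  B2 = {u2}
  B3 = {u3, v2}
  B4 = {v0}
  B5 = {v1}
u0 ∈ B0, v0 ∈ B4 → different blocks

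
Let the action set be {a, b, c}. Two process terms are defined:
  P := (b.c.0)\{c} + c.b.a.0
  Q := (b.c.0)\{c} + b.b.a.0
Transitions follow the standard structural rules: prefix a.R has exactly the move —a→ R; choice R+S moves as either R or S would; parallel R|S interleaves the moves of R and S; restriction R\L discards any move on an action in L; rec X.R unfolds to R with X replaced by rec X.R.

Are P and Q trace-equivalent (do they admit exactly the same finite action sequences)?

P's transition system — 5 states:
  u0 = (b.c.0)\{c} + c.b.a.0 | ··b··> u1, ··c··> u2
  u1 = (c.0)\{c} | ·
  u2 = b.a.0 | ··b··> u3
  u3 = a.0 | ··a··> u4
  u4 = 0 | ·
Q's transition system — 5 states:
  v0 = (b.c.0)\{c} + b.b.a.0 | ··b··> v1, ··b··> v2
  v1 = (c.0)\{c} | ·
  v2 = b.a.0 | ··b··> v3
  v3 = a.0 | ··a··> v4
  v4 = 0 | ·
Executing c from P (initial set {u0}):
  after c @ step 1: {u2}
  ✓ P
Executing c from Q (initial set {v0}):
  after c @ step 1: ∅  — Q cannot continue

traces(P) ≠ traces(Q) — witness ⟨c⟩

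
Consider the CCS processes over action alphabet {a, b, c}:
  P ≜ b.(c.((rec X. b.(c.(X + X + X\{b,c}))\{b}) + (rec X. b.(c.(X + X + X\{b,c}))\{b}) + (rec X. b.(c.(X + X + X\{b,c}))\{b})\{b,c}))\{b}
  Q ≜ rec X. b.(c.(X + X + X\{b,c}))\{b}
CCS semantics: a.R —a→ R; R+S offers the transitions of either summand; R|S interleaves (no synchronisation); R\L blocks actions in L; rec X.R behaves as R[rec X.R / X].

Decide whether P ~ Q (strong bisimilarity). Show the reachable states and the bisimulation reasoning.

bisimilar

P's transition system — 3 states:
  u0 = b.(c.((rec X. b.(c.(X + X + X\{b,c}))\{b}) + (rec X. b.(c.(X + X + X\{b,c}))\{b}) + (rec X. b.(c.(X + X + X\{b,c}))\{b})\{b,c}))\{b} → —b→ u1
  u1 = (c.((rec X. b.(c.(X + X + X\{b,c}))\{b}) + (rec X. b.(c.(X + X + X\{b,c}))\{b}) + (rec X. b.(c.(X + X + X\{b,c}))\{b})\{b,c}))\{b} → —c→ u2
  u2 = ((rec X. b.(c.(X + X + X\{b,c}))\{b}) + (rec X. b.(c.(X + X + X\{b,c}))\{b}) + (rec X. b.(c.(X + X + X\{b,c}))\{b})\{b,c})\{b} → (no moves)
Q's transition system — 3 states:
  v0 = rec X. b.(c.(X + X + X\{b,c}))\{b} → —b→ v1
  v1 = (c.((rec X. b.(c.(X + X + X\{b,c}))\{b}) + (rec X. b.(c.(X + X + X\{b,c}))\{b}) + (rec X. b.(c.(X + X + X\{b,c}))\{b})\{b,c}))\{b} → —c→ v2
  v2 = ((rec X. b.(c.(X + X + X\{b,c}))\{b}) + (rec X. b.(c.(X + X + X\{b,c}))\{b}) + (rec X. b.(c.(X + X + X\{b,c}))\{b})\{b,c})\{b} → (no moves)
Coarsest stable partition (strong bisimilarity classes):
  B0 = {u0, v0}
  B1 = {u1, v1}
  B2 = {u2, v2}
u0 ∈ B0, v0 ∈ B0 → same block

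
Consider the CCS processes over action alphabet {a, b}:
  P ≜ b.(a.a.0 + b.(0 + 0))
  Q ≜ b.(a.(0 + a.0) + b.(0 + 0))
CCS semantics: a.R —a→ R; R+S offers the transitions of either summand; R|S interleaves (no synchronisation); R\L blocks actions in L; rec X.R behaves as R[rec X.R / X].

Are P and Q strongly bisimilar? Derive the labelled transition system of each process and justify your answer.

P's transition system — 5 states:
  p0 = b.(a.a.0 + b.(0 + 0)) ⊢ -b-> p1
  p1 = a.a.0 + b.(0 + 0) ⊢ -a-> p2, -b-> p3
  p2 = a.0 ⊢ -a-> p4
  p3 = 0 + 0 ⊢ ∅
  p4 = 0 ⊢ ∅
Q's transition system — 5 states:
  q0 = b.(a.(0 + a.0) + b.(0 + 0)) ⊢ -b-> q1
  q1 = a.(0 + a.0) + b.(0 + 0) ⊢ -a-> q2, -b-> q3
  q2 = 0 + a.0 ⊢ -a-> q4
  q3 = 0 + 0 ⊢ ∅
  q4 = 0 ⊢ ∅
Bisimilarity quotient blocks:
  B0 = {p0, q0}
  B1 = {p1, q1}
  B2 = {p3, p4, q3, q4}
  B3 = {p2, q2}
p0 ∈ B0, q0 ∈ B0 → same block

P ~ Q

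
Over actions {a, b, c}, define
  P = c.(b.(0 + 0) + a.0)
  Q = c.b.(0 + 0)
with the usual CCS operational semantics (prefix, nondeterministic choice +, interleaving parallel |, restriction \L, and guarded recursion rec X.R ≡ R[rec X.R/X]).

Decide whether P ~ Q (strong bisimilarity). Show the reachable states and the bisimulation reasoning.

not bisimilar

P's transition system — 4 states:
  s0 = c.(b.(0 + 0) + a.0) has moves --c--▸ s1
  s1 = b.(0 + 0) + a.0 has moves --a--▸ s2, --b--▸ s3
  s2 = 0 has moves stopped
  s3 = 0 + 0 has moves stopped
Q's transition system — 3 states:
  t0 = c.b.(0 + 0) has moves --c--▸ t1
  t1 = b.(0 + 0) has moves --b--▸ t2
  t2 = 0 + 0 has moves stopped
Bisimilarity quotient blocks:
  B0 = {s0}
  B1 = {s1}
  B2 = {s2, s3, t2}
  B3 = {t0}
  B4 = {t1}
s0 ∈ B0, t0 ∈ B3 → different blocks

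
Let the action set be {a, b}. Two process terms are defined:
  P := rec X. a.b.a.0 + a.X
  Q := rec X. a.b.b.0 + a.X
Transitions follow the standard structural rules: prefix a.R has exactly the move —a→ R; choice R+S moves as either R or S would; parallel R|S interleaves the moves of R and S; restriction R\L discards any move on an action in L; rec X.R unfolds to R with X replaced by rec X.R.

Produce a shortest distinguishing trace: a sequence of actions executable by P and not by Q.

aba

LTS(P): 4 reachable states
  m0 = rec X. a.b.a.0 + a.X ⊢ -a-> m0, -a-> m1
  m1 = b.a.0 ⊢ -b-> m2
  m2 = a.0 ⊢ -a-> m3
  m3 = 0 ⊢ (no moves)
LTS(Q): 4 reachable states
  n0 = rec X. a.b.b.0 + a.X ⊢ -a-> n0, -a-> n1
  n1 = b.b.0 ⊢ -b-> n2
  n2 = b.0 ⊢ -b-> n3
  n3 = 0 ⊢ (no moves)
Executing aba from P (initial set {m0}):
  step 1 (a): {m0, m1}
  step 2 (b): {m2}
  step 3 (a): {m3}
  P completes σ.
Executing aba from Q (initial set {n0}):
  step 1 (a): {n0, n1}
  step 2 (b): {n2}
  step 3 (a): ∅  — Q cannot continue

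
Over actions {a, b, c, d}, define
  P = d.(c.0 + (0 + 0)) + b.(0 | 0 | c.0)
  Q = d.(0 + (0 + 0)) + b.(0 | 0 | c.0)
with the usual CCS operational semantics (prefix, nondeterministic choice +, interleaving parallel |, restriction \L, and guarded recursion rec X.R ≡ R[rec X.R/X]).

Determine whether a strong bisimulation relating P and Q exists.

not bisimilar

P's transition system — 5 states:
  p0 = d.(c.0 + (0 + 0)) + b.(0 | 0 | c.0) ⊢ -b-> p1, -d-> p2
  p1 = 0 | 0 | c.0 ⊢ -c-> p3
  p2 = c.0 + (0 + 0) ⊢ -c-> p4
  p3 = 0 | 0 | 0 ⊢ ·
  p4 = 0 ⊢ ·
Q's transition system — 4 states:
  q0 = d.(0 + (0 + 0)) + b.(0 | 0 | c.0) ⊢ -b-> q1, -d-> q2
  q1 = 0 | 0 | c.0 ⊢ -c-> q3
  q2 = 0 + (0 + 0) ⊢ ·
  q3 = 0 | 0 | 0 ⊢ ·
Coarsest stable partition (strong bisimilarity classes):
  B0 = {p0}
  B1 = {p1, p2, q1}
  B2 = {p3, p4, q2, q3}
  B3 = {q0}
p0 ∈ B0, q0 ∈ B3 → different blocks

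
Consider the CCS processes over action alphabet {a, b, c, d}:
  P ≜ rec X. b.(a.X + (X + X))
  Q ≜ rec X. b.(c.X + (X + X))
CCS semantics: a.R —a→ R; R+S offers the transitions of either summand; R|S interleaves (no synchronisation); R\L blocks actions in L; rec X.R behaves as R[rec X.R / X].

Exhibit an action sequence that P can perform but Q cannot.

P's transition system — 2 states:
  m0 = rec X. b.(a.X + (X + X)) ⊢ =b=> m1
  m1 = a.(rec X. b.(a.X + (X + X))) + ((rec X. b.(a.X + (X + X))) + (rec X. b.(a.X + (X + X)))) ⊢ =a=> m0, =b=> m1
Q's transition system — 2 states:
  n0 = rec X. b.(c.X + (X + X)) ⊢ =b=> n1
  n1 = c.(rec X. b.(c.X + (X + X))) + ((rec X. b.(c.X + (X + X))) + (rec X. b.(c.X + (X + X)))) ⊢ =b=> n1, =c=> n0
Trace ⟨ba⟩ through P, begin at {m0}:
  step 1 (b): {m1}
  step 2 (a): {m0}
  — P admits the full trace.
Trace ⟨ba⟩ through Q, begin at {n0}:
  step 1 (b): {n1}
  step 2 (a): ∅  — Q cannot continue

ba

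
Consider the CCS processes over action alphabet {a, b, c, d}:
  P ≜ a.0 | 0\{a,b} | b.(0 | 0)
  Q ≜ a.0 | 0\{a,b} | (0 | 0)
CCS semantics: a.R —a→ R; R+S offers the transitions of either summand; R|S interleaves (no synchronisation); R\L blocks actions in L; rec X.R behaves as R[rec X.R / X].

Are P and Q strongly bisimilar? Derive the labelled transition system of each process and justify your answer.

LTS(P): 4 reachable states
  p0 = a.0 | 0\{a,b} | b.(0 | 0) ⊢ —a→ p1, —b→ p2
  p1 = 0 | 0\{a,b} | b.(0 | 0) ⊢ —b→ p3
  p2 = a.0 | 0\{a,b} | (0 | 0) ⊢ —a→ p3
  p3 = 0 | 0\{a,b} | (0 | 0) ⊢ stopped
LTS(Q): 2 reachable states
  q0 = a.0 | 0\{a,b} | (0 | 0) ⊢ —a→ q1
  q1 = 0 | 0\{a,b} | (0 | 0) ⊢ stopped
Partition-refinement fixed point:
  B0 = {p0}
  B1 = {p2, q0}
  B2 = {p3, q1}
  B3 = {p1}
p0 ∈ B0, q0 ∈ B1 → different blocks

NO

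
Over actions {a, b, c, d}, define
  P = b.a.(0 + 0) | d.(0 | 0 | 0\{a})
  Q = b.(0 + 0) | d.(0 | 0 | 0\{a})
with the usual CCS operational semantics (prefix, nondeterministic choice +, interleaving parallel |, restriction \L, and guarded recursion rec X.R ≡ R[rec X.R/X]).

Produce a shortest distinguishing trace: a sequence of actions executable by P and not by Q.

ba

Reachable graph of P (6 states):
  p0 = b.a.(0 + 0) | d.(0 | 0 | 0\{a}) :: =b=> p1, =d=> p2
  p1 = a.(0 + 0) | d.(0 | 0 | 0\{a}) :: =a=> p3, =d=> p4
  p2 = b.a.(0 + 0) | (0 | 0 | 0\{a}) :: =b=> p4
  p3 = (0 + 0) | d.(0 | 0 | 0\{a}) :: =d=> p5
  p4 = a.(0 + 0) | (0 | 0 | 0\{a}) :: =a=> p5
  p5 = (0 + 0) | (0 | 0 | 0\{a}) :: stopped
Reachable graph of Q (4 states):
  q0 = b.(0 + 0) | d.(0 | 0 | 0\{a}) :: =b=> q1, =d=> q2
  q1 = (0 + 0) | d.(0 | 0 | 0\{a}) :: =d=> q3
  q2 = b.(0 + 0) | (0 | 0 | 0\{a}) :: =b=> q3
  q3 = (0 + 0) | (0 | 0 | 0\{a}) :: stopped
Run σ = ⟨ba⟩ on P: start {p0}
  [1] b ⇒ {p1}
  [2] a ⇒ {p3}
  P completes σ.
Run σ = ⟨ba⟩ on Q: start {q0}
  [1] b ⇒ {q1}
  [2] a ⇒ ∅  — Q cannot continue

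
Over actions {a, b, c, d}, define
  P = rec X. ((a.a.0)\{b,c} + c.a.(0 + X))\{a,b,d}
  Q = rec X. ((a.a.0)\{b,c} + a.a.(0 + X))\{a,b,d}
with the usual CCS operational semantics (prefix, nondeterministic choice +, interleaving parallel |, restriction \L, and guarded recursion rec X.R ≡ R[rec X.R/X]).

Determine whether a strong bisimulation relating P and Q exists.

not bisimilar

P's transition system — 2 states:
  s0 = rec X. ((a.a.0)\{b,c} + c.a.(0 + X))\{a,b,d} has moves ··c··> s1
  s1 = (a.(0 + (rec X. ((a.a.0)\{b,c} + c.a.(0 + X))\{a,b,d})))\{a,b,d} has moves stopped
Q's transition system — 1 states:
  t0 = rec X. ((a.a.0)\{b,c} + a.a.(0 + X))\{a,b,d} has moves stopped
Coarsest stable partition (strong bisimilarity classes):
  B0 = {s0}
  B1 = {s1, t0}
s0 ∈ B0, t0 ∈ B1 → different blocks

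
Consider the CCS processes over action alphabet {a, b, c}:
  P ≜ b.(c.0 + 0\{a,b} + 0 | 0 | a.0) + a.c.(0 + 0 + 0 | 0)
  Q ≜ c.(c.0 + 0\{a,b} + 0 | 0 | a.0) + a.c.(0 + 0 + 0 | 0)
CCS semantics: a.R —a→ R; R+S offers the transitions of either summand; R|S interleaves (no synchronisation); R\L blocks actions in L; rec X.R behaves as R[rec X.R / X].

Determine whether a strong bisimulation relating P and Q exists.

NO

Reachable graph of P (6 states):
  m0 = b.(c.0 + 0\{a,b} + 0 | 0 | a.0) + a.c.(0 + 0 + 0 | 0) ⊢ --a--▸ m1, --b--▸ m2
  m1 = c.(0 + 0 + 0 | 0) ⊢ --c--▸ m3
  m2 = c.0 + 0\{a,b} + 0 | 0 | a.0 ⊢ --a--▸ m4, --c--▸ m5
  m3 = 0 + 0 + 0 | 0 ⊢ (no moves)
  m4 = 0 | 0 | 0 ⊢ (no moves)
  m5 = 0 ⊢ (no moves)
Reachable graph of Q (6 states):
  n0 = c.(c.0 + 0\{a,b} + 0 | 0 | a.0) + a.c.(0 + 0 + 0 | 0) ⊢ --a--▸ n1, --c--▸ n2
  n1 = c.(0 + 0 + 0 | 0) ⊢ --c--▸ n3
  n2 = c.0 + 0\{a,b} + 0 | 0 | a.0 ⊢ --a--▸ n4, --c--▸ n5
  n3 = 0 + 0 + 0 | 0 ⊢ (no moves)
  n4 = 0 | 0 | 0 ⊢ (no moves)
  n5 = 0 ⊢ (no moves)
Partition-refinement fixed point:
  B0 = {m0}
  B1 = {m1, n1}
  B2 = {m3, m4, m5, n3, n4, n5}
  B3 = {m2, n2}
  B4 = {n0}
m0 ∈ B0, n0 ∈ B4 → different blocks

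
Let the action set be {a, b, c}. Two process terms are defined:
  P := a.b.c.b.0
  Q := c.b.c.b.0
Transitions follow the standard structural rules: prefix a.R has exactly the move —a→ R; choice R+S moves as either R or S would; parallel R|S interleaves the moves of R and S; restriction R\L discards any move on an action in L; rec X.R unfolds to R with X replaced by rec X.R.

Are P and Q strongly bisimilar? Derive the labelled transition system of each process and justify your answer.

LTS(P): 5 reachable states
  u0 = a.b.c.b.0 has moves ··a··> u1
  u1 = b.c.b.0 has moves ··b··> u2
  u2 = c.b.0 has moves ··c··> u3
  u3 = b.0 has moves ··b··> u4
  u4 = 0 has moves (no moves)
LTS(Q): 5 reachable states
  v0 = c.b.c.b.0 has moves ··c··> v1
  v1 = b.c.b.0 has moves ··b··> v2
  v2 = c.b.0 has moves ··c··> v3
  v3 = b.0 has moves ··b··> v4
  v4 = 0 has moves (no moves)
Coarsest stable partition (strong bisimilarity classes):
  B0 = {u0}
  B1 = {u1, v1}
  B2 = {u2, v2}
  B3 = {u3, v3}
  B4 = {u4, v4}
  B5 = {v0}
u0 ∈ B0, v0 ∈ B5 → different blocks

P ≁ Q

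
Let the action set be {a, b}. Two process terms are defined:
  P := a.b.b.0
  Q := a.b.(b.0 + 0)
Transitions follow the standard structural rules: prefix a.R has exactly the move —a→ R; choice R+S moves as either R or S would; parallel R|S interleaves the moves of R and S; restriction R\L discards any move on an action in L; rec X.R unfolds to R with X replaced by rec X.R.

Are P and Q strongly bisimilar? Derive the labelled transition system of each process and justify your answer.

P ~ Q

LTS(P): 4 reachable states
  m0 = a.b.b.0 | -a-> m1
  m1 = b.b.0 | -b-> m2
  m2 = b.0 | -b-> m3
  m3 = 0 | stopped
LTS(Q): 4 reachable states
  n0 = a.b.(b.0 + 0) | -a-> n1
  n1 = b.(b.0 + 0) | -b-> n2
  n2 = b.0 + 0 | -b-> n3
  n3 = 0 | stopped
Bisimilarity quotient blocks:
  B0 = {m0, n0}
  B1 = {m1, n1}
  B2 = {m2, n2}
  B3 = {m3, n3}
m0 ∈ B0, n0 ∈ B0 → same block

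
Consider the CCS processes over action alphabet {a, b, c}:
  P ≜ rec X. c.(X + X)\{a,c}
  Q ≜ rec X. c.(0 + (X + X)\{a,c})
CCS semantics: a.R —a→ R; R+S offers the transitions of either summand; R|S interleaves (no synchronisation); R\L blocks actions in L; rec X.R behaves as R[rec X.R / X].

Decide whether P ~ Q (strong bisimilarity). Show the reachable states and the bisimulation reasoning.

P ~ Q

Reachable graph of P (2 states):
  p0 = rec X. c.(X + X)\{a,c} :: --c--▸ p1
  p1 = ((rec X. c.(X + X)\{a,c}) + (rec X. c.(X + X)\{a,c}))\{a,c} :: (no moves)
Reachable graph of Q (2 states):
  q0 = rec X. c.(0 + (X + X)\{a,c}) :: --c--▸ q1
  q1 = 0 + ((rec X. c.(0 + (X + X)\{a,c})) + (rec X. c.(0 + (X + X)\{a,c})))\{a,c} :: (no moves)
Coarsest stable partition (strong bisimilarity classes):
  B0 = {p0, q0}
  B1 = {p1, q1}
p0 ∈ B0, q0 ∈ B0 → same block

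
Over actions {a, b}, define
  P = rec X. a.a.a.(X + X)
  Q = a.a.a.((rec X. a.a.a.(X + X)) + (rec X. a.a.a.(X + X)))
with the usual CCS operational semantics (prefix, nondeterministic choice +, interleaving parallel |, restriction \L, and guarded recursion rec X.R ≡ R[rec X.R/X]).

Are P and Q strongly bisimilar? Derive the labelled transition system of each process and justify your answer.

LTS(P): 4 reachable states
  p0 = rec X. a.a.a.(X + X) :: =a=> p1
  p1 = a.a.((rec X. a.a.a.(X + X)) + (rec X. a.a.a.(X + X))) :: =a=> p2
  p2 = a.((rec X. a.a.a.(X + X)) + (rec X. a.a.a.(X + X))) :: =a=> p3
  p3 = (rec X. a.a.a.(X + X)) + (rec X. a.a.a.(X + X)) :: =a=> p1
LTS(Q): 4 reachable states
  q0 = a.a.a.((rec X. a.a.a.(X + X)) + (rec X. a.a.a.(X + X))) :: =a=> q1
  q1 = a.a.((rec X. a.a.a.(X + X)) + (rec X. a.a.a.(X + X))) :: =a=> q2
  q2 = a.((rec X. a.a.a.(X + X)) + (rec X. a.a.a.(X + X))) :: =a=> q3
  q3 = (rec X. a.a.a.(X + X)) + (rec X. a.a.a.(X + X)) :: =a=> q1
Partition-refinement fixed point:
  B0 = {p0, p1, p2, p3, q0, q1, q2, q3}
p0 ∈ B0, q0 ∈ B0 → same block

YES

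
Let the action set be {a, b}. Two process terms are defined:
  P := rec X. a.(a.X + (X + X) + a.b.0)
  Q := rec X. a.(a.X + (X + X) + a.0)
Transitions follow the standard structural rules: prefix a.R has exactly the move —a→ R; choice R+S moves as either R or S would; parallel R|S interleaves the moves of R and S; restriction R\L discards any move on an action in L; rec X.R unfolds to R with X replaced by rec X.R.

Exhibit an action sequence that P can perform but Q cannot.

aab

P's transition system — 4 states:
  p0 = rec X. a.(a.X + (X + X) + a.b.0) :: =a=> p1
  p1 = a.(rec X. a.(a.X + (X + X) + a.b.0)) + ((rec X. a.(a.X + (X + X) + a.b.0)) + (rec X. a.(a.X + (X + X) + a.b.0))) + a.b.0 :: =a=> p0, =a=> p1, =a=> p2
  p2 = b.0 :: =b=> p3
  p3 = 0 :: stopped
Q's transition system — 3 states:
  q0 = rec X. a.(a.X + (X + X) + a.0) :: =a=> q1
  q1 = a.(rec X. a.(a.X + (X + X) + a.0)) + ((rec X. a.(a.X + (X + X) + a.0)) + (rec X. a.(a.X + (X + X) + a.0))) + a.0 :: =a=> q0, =a=> q1, =a=> q2
  q2 = 0 :: stopped
Run σ = ⟨aab⟩ on P: start {p0}
  after a @ step 1: {p1}
  after a @ step 2: {p0, p1, p2}
  after b @ step 3: {p3}
  — P admits the full trace.
Run σ = ⟨aab⟩ on Q: start {q0}
  after a @ step 1: {q1}
  after a @ step 2: {q0, q1, q2}
  after b @ step 3: ∅ (Q stuck)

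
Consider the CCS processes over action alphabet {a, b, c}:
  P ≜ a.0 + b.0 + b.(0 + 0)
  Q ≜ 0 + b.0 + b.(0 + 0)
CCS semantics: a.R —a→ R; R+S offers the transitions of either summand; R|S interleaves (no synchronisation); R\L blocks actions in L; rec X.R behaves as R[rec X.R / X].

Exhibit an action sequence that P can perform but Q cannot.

a

Reachable graph of P (3 states):
  m0 = a.0 + b.0 + b.(0 + 0) ⊢ -a-> m1, -b-> m1, -b-> m2
  m1 = 0 ⊢ (no moves)
  m2 = 0 + 0 ⊢ (no moves)
Reachable graph of Q (3 states):
  n0 = 0 + b.0 + b.(0 + 0) ⊢ -b-> n1, -b-> n2
  n1 = 0 ⊢ (no moves)
  n2 = 0 + 0 ⊢ (no moves)
Run σ = ⟨a⟩ on P: start {m0}
  after a @ step 1: {m1}
  P completes σ.
Run σ = ⟨a⟩ on Q: start {n0}
  after a @ step 1: no successor for Q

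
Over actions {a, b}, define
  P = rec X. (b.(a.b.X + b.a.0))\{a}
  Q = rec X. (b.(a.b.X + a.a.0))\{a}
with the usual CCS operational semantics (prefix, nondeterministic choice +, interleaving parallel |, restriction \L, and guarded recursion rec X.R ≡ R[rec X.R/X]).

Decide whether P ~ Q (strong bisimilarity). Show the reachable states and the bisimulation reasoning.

LTS(P): 3 reachable states
  s0 = rec X. (b.(a.b.X + b.a.0))\{a} ⊢ --b--▸ s1
  s1 = (a.b.(rec X. (b.(a.b.X + b.a.0))\{a}) + b.a.0)\{a} ⊢ --b--▸ s2
  s2 = (a.0)\{a} ⊢ deadlocked
LTS(Q): 2 reachable states
  t0 = rec X. (b.(a.b.X + a.a.0))\{a} ⊢ --b--▸ t1
  t1 = (a.b.(rec X. (b.(a.b.X + a.a.0))\{a}) + a.a.0)\{a} ⊢ deadlocked
Coarsest stable partition (strong bisimilarity classes):
  B0 = {s0}
  B1 = {s1, t0}
  B2 = {s2, t1}
s0 ∈ B0, t0 ∈ B1 → different blocks

NO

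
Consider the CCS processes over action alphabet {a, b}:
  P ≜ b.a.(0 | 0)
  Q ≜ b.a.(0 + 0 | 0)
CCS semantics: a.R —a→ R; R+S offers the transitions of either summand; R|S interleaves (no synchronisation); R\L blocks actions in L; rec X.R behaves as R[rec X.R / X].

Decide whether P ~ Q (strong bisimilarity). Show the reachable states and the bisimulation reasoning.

P's transition system — 3 states:
  m0 = b.a.(0 | 0) ⊢ --b--▸ m1
  m1 = a.(0 | 0) ⊢ --a--▸ m2
  m2 = 0 | 0 ⊢ ·
Q's transition system — 3 states:
  n0 = b.a.(0 + 0 | 0) ⊢ --b--▸ n1
  n1 = a.(0 + 0 | 0) ⊢ --a--▸ n2
  n2 = 0 + 0 | 0 ⊢ ·
Bisimilarity quotient blocks:
  B0 = {m0, n0}
  B1 = {m1, n1}
  B2 = {m2, n2}
m0 ∈ B0, n0 ∈ B0 → same block

bisimilar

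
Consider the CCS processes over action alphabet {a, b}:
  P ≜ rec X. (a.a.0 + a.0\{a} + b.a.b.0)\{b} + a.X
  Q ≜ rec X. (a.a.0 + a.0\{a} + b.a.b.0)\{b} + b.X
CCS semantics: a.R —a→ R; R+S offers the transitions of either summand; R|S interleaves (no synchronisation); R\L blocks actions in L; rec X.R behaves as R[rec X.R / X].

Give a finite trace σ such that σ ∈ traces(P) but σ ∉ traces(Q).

aaa

P's transition system — 4 states:
  p0 = rec X. (a.a.0 + a.0\{a} + b.a.b.0)\{b} + a.X ⊢ -a-> p0, -a-> p1, -a-> p2
  p1 = (a.0)\{b} ⊢ -a-> p3
  p2 = 0\{a}\{b} ⊢ stopped
  p3 = 0\{b} ⊢ stopped
Q's transition system — 4 states:
  q0 = rec X. (a.a.0 + a.0\{a} + b.a.b.0)\{b} + b.X ⊢ -a-> q1, -a-> q2, -b-> q0
  q1 = (a.0)\{b} ⊢ -a-> q3
  q2 = 0\{a}\{b} ⊢ stopped
  q3 = 0\{b} ⊢ stopped
Executing aaa from P (initial set {p0}):
  after a @ step 1: {p0, p1, p2}
  after a @ step 2: {p0, p1, p2, p3}
  after a @ step 3: {p0, p1, p2, p3}
  P completes σ.
Executing aaa from Q (initial set {q0}):
  after a @ step 1: {q1, q2}
  after a @ step 2: {q3}
  after a @ step 3: ∅ (Q stuck)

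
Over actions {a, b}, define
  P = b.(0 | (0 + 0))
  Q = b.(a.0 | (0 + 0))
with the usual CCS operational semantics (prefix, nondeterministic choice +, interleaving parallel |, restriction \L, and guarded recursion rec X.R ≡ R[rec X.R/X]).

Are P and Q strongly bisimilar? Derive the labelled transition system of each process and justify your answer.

NO

P's transition system — 2 states:
  u0 = b.(0 | (0 + 0)) ⊢ --b--▸ u1
  u1 = 0 | (0 + 0) ⊢ ∅
Q's transition system — 3 states:
  v0 = b.(a.0 | (0 + 0)) ⊢ --b--▸ v1
  v1 = a.0 | (0 + 0) ⊢ --a--▸ v2
  v2 = 0 | (0 + 0) ⊢ ∅
Partition-refinement fixed point:
  B0 = {u0}
  B1 = {u1, v2}
  B2 = {v0}
  B3 = {v1}
u0 ∈ B0, v0 ∈ B2 → different blocks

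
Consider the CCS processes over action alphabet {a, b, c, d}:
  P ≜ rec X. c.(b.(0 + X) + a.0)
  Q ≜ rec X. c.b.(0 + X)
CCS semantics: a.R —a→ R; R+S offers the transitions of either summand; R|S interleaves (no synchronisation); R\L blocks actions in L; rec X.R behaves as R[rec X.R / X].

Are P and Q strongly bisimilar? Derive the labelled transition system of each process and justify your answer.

LTS(P): 4 reachable states
  p0 = rec X. c.(b.(0 + X) + a.0) ⊢ --c--▸ p1
  p1 = b.(0 + (rec X. c.(b.(0 + X) + a.0))) + a.0 ⊢ --a--▸ p2, --b--▸ p3
  p2 = 0 ⊢ ∅
  p3 = 0 + (rec X. c.(b.(0 + X) + a.0)) ⊢ --c--▸ p1
LTS(Q): 3 reachable states
  q0 = rec X. c.b.(0 + X) ⊢ --c--▸ q1
  q1 = b.(0 + (rec X. c.b.(0 + X))) ⊢ --b--▸ q2
  q2 = 0 + (rec X. c.b.(0 + X)) ⊢ --c--▸ q1
Coarsest stable partition (strong bisimilarity classes):
  B0 = {p0, p3}
  B1 = {p1}
  B2 = {p2}
  B3 = {q0, q2}
  B4 = {q1}
p0 ∈ B0, q0 ∈ B3 → different blocks

NO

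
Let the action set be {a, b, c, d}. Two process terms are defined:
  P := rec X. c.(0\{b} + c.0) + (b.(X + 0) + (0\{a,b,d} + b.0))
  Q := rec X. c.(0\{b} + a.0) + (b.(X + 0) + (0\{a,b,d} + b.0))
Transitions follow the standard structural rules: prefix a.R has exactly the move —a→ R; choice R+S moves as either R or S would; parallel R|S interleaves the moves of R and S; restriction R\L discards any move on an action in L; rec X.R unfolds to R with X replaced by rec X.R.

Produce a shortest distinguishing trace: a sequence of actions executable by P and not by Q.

cc

Reachable graph of P (4 states):
  s0 = rec X. c.(0\{b} + c.0) + (b.(X + 0) + (0\{a,b,d} + b.0)) | —b→ s1, —b→ s2, —c→ s3
  s1 = (rec X. c.(0\{b} + c.0) + (b.(X + 0) + (0\{a,b,d} + b.0))) + 0 | —b→ s1, —b→ s2, —c→ s3
  s2 = 0 | deadlocked
  s3 = 0\{b} + c.0 | —c→ s2
Reachable graph of Q (4 states):
  t0 = rec X. c.(0\{b} + a.0) + (b.(X + 0) + (0\{a,b,d} + b.0)) | —b→ t1, —b→ t2, —c→ t3
  t1 = (rec X. c.(0\{b} + a.0) + (b.(X + 0) + (0\{a,b,d} + b.0))) + 0 | —b→ t1, —b→ t2, —c→ t3
  t2 = 0 | deadlocked
  t3 = 0\{b} + a.0 | —a→ t2
Executing cc from P (initial set {s0}):
  after c @ step 1: {s3}
  after c @ step 2: {s2}
  ✓ P
Executing cc from Q (initial set {t0}):
  after c @ step 1: {t3}
  after c @ step 2: ∅ (Q stuck)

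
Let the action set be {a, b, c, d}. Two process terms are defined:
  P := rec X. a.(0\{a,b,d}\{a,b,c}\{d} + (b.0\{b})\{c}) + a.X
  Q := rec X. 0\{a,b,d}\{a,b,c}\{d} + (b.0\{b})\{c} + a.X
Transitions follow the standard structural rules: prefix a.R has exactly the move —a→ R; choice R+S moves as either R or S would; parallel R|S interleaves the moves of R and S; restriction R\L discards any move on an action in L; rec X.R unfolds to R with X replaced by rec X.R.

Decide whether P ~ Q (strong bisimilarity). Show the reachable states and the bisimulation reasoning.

not bisimilar

Reachable graph of P (3 states):
  m0 = rec X. a.(0\{a,b,d}\{a,b,c}\{d} + (b.0\{b})\{c}) + a.X has moves --a--▸ m0, --a--▸ m1
  m1 = 0\{a,b,d}\{a,b,c}\{d} + (b.0\{b})\{c} has moves --b--▸ m2
  m2 = 0\{b}\{c} has moves ·
Reachable graph of Q (2 states):
  n0 = rec X. 0\{a,b,d}\{a,b,c}\{d} + (b.0\{b})\{c} + a.X has moves --a--▸ n0, --b--▸ n1
  n1 = 0\{b}\{c} has moves ·
Coarsest stable partition (strong bisimilarity classes):
  B0 = {m0}
  B1 = {m1}
  B2 = {m2, n1}
  B3 = {n0}
m0 ∈ B0, n0 ∈ B3 → different blocks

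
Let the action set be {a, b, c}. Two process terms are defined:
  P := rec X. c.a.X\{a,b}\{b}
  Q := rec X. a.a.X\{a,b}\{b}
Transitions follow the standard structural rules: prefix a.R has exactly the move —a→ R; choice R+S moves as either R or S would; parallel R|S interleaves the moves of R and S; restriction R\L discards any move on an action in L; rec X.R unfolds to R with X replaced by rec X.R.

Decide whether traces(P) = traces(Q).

Reachable graph of P (4 states):
  s0 = rec X. c.a.X\{a,b}\{b} has moves =c=> s1
  s1 = a.(rec X. c.a.X\{a,b}\{b})\{a,b}\{b} has moves =a=> s2
  s2 = (rec X. c.a.X\{a,b}\{b})\{a,b}\{b} has moves =c=> s3
  s3 = (a.(rec X. c.a.X\{a,b}\{b})\{a,b}\{b})\{a,b}\{b} has moves stopped
Reachable graph of Q (3 states):
  t0 = rec X. a.a.X\{a,b}\{b} has moves =a=> t1
  t1 = a.(rec X. a.a.X\{a,b}\{b})\{a,b}\{b} has moves =a=> t2
  t2 = (rec X. a.a.X\{a,b}\{b})\{a,b}\{b} has moves stopped
Run σ = ⟨c⟩ on P: start {s0}
  [1] c ⇒ {s1}
  P completes σ.
Run σ = ⟨c⟩ on Q: start {t0}
  [1] c ⇒ ∅ (Q stuck)

traces(P) ≠ traces(Q) — witness ⟨c⟩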